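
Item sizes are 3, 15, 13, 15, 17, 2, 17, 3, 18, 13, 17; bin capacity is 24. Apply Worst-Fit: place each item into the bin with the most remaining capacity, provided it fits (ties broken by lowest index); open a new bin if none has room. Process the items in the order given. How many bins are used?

bin 1: place 3, 21 left
bin 1: place 15, 6 left
bin 2: place 13, 11 left
bin 3: place 15, 9 left
bin 4: place 17, 7 left
bin 2: place 2, 9 left
bin 5: place 17, 7 left
bin 2: place 3, 6 left
bin 6: place 18, 6 left
bin 7: place 13, 11 left
bin 8: place 17, 7 left
Final bins: [3,15] [13,2,3] [15] [17] [17] [18] [13] [17].

8 bins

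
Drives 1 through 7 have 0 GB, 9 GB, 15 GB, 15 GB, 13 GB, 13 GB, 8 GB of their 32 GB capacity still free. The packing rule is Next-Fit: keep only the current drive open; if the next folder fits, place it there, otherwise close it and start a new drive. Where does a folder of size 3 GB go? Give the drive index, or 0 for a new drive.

7

Next-Fit only looks at drive 7, which has 8 GB free.
3 GB fits there.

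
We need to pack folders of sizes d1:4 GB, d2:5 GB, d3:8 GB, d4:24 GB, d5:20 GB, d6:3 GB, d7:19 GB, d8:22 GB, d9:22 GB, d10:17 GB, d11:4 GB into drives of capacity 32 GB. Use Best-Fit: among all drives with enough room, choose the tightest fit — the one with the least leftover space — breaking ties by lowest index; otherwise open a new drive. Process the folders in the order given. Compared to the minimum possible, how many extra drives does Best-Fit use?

Best-Fit: [4,5,8] [24,3,4] [20] [19] [22] [22] [17] → 7 drives.
6 folders exceed 16 GB (half the capacity), and no two of those can share a drive, so at least 6 drives are needed.
An optimal packing achieves that bound: [24,8] [22,5,4] [22,4,3] [20] [19] [17] → 6 drives.
Excess: 7 − 6 = 1.

1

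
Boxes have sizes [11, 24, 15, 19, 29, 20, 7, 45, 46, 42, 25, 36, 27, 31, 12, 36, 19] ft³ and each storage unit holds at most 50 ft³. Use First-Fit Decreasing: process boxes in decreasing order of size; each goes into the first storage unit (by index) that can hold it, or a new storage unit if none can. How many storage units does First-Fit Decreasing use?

Sorted descending: 46, 45, 42, 36, 36, 31, 29, 27, 25, 24, 20, 19, 19, 15, 12, 11, 7.
Put 46 ft³ in storage unit 1; 4 ft³ remain.
Put 45 ft³ in storage unit 2; 5 ft³ remain.
Put 42 ft³ in storage unit 3; 8 ft³ remain.
Put 36 ft³ in storage unit 4; 14 ft³ remain.
Put 36 ft³ in storage unit 5; 14 ft³ remain.
Put 31 ft³ in storage unit 6; 19 ft³ remain.
Put 29 ft³ in storage unit 7; 21 ft³ remain.
Put 27 ft³ in storage unit 8; 23 ft³ remain.
Put 25 ft³ in storage unit 9; 25 ft³ remain.
Put 24 ft³ in storage unit 9; 1 ft³ remain.
Put 20 ft³ in storage unit 7; 1 ft³ remain.
Put 19 ft³ in storage unit 6; 0 ft³ remain.
Put 19 ft³ in storage unit 8; 4 ft³ remain.
Put 15 ft³ in storage unit 10; 35 ft³ remain.
Put 12 ft³ in storage unit 4; 2 ft³ remain.
Put 11 ft³ in storage unit 5; 3 ft³ remain.
Put 7 ft³ in storage unit 3; 1 ft³ remain.

10 storage units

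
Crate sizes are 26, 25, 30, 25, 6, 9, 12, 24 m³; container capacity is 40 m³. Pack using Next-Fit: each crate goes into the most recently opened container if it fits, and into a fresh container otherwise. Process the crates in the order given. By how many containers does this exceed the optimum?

0

Next-Fit: [26] [25] [30] [25,6,9] [12,24] → 5 containers.
5 crates exceed 20 m³ (half the capacity), and no two of those can share a container, so at least 5 containers are needed.
So 5 is already optimal.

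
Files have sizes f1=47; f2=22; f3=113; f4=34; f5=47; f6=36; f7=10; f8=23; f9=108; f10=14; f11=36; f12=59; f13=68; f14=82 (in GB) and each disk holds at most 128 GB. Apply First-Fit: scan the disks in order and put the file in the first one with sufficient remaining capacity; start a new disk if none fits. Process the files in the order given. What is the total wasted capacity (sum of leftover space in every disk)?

197

f1 (47 GB) → disk 1 (remaining 81 GB)
f2 (22 GB) → disk 1 (remaining 59 GB)
f3 (113 GB) → disk 2 (remaining 15 GB)
f4 (34 GB) → disk 1 (remaining 25 GB)
f5 (47 GB) → disk 3 (remaining 81 GB)
f6 (36 GB) → disk 3 (remaining 45 GB)
f7 (10 GB) → disk 1 (remaining 15 GB)
f8 (23 GB) → disk 3 (remaining 22 GB)
f9 (108 GB) → disk 4 (remaining 20 GB)
f10 (14 GB) → disk 1 (remaining 1 GB)
f11 (36 GB) → disk 5 (remaining 92 GB)
f12 (59 GB) → disk 5 (remaining 33 GB)
f13 (68 GB) → disk 6 (remaining 60 GB)
f14 (82 GB) → disk 7 (remaining 46 GB)
7 disks × 128 GB = 896 GB; used 699 GB; unused 197 GB.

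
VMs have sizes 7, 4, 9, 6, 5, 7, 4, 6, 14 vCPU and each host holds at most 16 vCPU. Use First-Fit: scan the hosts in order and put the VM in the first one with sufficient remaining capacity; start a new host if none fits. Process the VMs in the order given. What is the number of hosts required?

7 vCPU → host 1 (remaining 9 vCPU)
4 vCPU → host 1 (remaining 5 vCPU)
9 vCPU → host 2 (remaining 7 vCPU)
6 vCPU → host 2 (remaining 1 vCPU)
5 vCPU → host 1 (remaining 0 vCPU)
7 vCPU → host 3 (remaining 9 vCPU)
4 vCPU → host 3 (remaining 5 vCPU)
6 vCPU → host 4 (remaining 10 vCPU)
14 vCPU → host 5 (remaining 2 vCPU)

5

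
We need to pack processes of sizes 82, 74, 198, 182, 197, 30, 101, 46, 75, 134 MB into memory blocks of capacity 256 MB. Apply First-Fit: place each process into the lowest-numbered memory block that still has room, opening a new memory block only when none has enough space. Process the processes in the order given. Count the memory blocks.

6 memory blocks

Put 82 MB in memory block 1; 174 MB remain.
Put 74 MB in memory block 1; 100 MB remain.
Put 198 MB in memory block 2; 58 MB remain.
Put 182 MB in memory block 3; 74 MB remain.
Put 197 MB in memory block 4; 59 MB remain.
Put 30 MB in memory block 1; 70 MB remain.
Put 101 MB in memory block 5; 155 MB remain.
Put 46 MB in memory block 1; 24 MB remain.
Put 75 MB in memory block 5; 80 MB remain.
Put 134 MB in memory block 6; 122 MB remain.
Final memory blocks: [82,74,30,46] [198] [182] [197] [101,75] [134].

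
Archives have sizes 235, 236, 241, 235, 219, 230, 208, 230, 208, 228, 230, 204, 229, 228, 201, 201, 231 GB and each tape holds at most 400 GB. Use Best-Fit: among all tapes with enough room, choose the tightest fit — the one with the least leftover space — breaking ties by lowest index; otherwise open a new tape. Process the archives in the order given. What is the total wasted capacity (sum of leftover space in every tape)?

3006

Put 235 GB in tape 1; 165 GB remain.
Put 236 GB in tape 2; 164 GB remain.
Put 241 GB in tape 3; 159 GB remain.
Put 235 GB in tape 4; 165 GB remain.
Put 219 GB in tape 5; 181 GB remain.
Put 230 GB in tape 6; 170 GB remain.
Put 208 GB in tape 7; 192 GB remain.
Put 230 GB in tape 8; 170 GB remain.
Put 208 GB in tape 9; 192 GB remain.
Put 228 GB in tape 10; 172 GB remain.
Put 230 GB in tape 11; 170 GB remain.
Put 204 GB in tape 12; 196 GB remain.
Put 229 GB in tape 13; 171 GB remain.
Put 228 GB in tape 14; 172 GB remain.
Put 201 GB in tape 15; 199 GB remain.
Put 201 GB in tape 16; 199 GB remain.
Put 231 GB in tape 17; 169 GB remain.
17 tapes × 400 GB = 6800 GB; used 3794 GB; unused 3006 GB.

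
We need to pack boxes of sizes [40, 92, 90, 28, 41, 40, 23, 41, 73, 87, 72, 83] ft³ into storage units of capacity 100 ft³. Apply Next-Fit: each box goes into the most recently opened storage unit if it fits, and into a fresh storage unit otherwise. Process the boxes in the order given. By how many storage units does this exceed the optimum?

2

Next-Fit: [40] [92] [90] [28,41] [40,23] [41] [73] [87] [72] [83] → 10 storage units.
Total size 710 ft³; any packing needs at least ⌈710/100⌉ = 8 storage units.
An optimal packing achieves that bound: [92] [90] [87] [83] [73,23] [72,28] [41,41] [40,40] → 8 storage units.
Excess: 10 − 8 = 2.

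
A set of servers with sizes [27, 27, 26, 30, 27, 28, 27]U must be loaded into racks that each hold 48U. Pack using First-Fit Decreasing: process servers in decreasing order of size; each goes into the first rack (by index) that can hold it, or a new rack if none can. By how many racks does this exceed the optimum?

0

First-Fit Decreasing: [30] [28] [27] [27] [27] [27] [26] → 7 racks.
7 servers exceed 24U (half the capacity), and no two of those can share a rack, so at least 7 racks are needed.
So 7 is already optimal.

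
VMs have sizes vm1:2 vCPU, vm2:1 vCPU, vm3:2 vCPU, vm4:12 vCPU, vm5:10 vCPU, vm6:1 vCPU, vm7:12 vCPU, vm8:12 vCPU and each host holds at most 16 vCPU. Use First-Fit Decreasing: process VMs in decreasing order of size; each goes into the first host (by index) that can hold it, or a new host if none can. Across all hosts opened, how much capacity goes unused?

Sorted descending: 12, 12, 12, 10, 2, 2, 1, 1.
Put 12 vCPU in host 1; 4 vCPU remain.
Put 12 vCPU in host 2; 4 vCPU remain.
Put 12 vCPU in host 3; 4 vCPU remain.
Put 10 vCPU in host 4; 6 vCPU remain.
Put 2 vCPU in host 1; 2 vCPU remain.
Put 2 vCPU in host 1; 0 vCPU remain.
Put 1 vCPU in host 2; 3 vCPU remain.
Put 1 vCPU in host 2; 2 vCPU remain.
4 hosts × 16 vCPU = 64 vCPU; used 52 vCPU; unused 12 vCPU.

12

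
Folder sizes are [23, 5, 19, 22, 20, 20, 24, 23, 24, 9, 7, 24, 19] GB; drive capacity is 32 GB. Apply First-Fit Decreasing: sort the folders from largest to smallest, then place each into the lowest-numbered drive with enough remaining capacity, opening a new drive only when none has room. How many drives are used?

10

Sorted descending: 24, 24, 24, 23, 23, 22, 20, 20, 19, 19, 9, 7, 5.
Put 24 GB in drive 1; 8 GB remain.
Put 24 GB in drive 2; 8 GB remain.
Put 24 GB in drive 3; 8 GB remain.
Put 23 GB in drive 4; 9 GB remain.
Put 23 GB in drive 5; 9 GB remain.
Put 22 GB in drive 6; 10 GB remain.
Put 20 GB in drive 7; 12 GB remain.
Put 20 GB in drive 8; 12 GB remain.
Put 19 GB in drive 9; 13 GB remain.
Put 19 GB in drive 10; 13 GB remain.
Put 9 GB in drive 4; 0 GB remain.
Put 7 GB in drive 1; 1 GB remain.
Put 5 GB in drive 2; 3 GB remain.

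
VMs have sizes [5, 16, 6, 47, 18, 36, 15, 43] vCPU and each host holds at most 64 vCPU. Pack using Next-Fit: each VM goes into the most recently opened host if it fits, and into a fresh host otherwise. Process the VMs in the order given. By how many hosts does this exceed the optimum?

Next-Fit: [5,16,6] [47] [18,36] [15,43] → 4 hosts.
Total size 186 vCPU; any packing needs at least ⌈186/64⌉ = 3 hosts.
An optimal packing achieves that bound: [47,16] [43,18] [36,15,6,5] → 3 hosts.
Excess: 4 − 3 = 1.

1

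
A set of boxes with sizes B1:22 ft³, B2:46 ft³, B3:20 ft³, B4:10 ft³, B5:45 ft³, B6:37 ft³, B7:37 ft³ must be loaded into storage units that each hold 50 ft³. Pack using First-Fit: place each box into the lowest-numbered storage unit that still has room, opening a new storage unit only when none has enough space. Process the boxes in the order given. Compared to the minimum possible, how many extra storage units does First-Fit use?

0

First-Fit: [22,20] [46] [10,37] [45] [37] → 5 storage units.
Total size 217 ft³; any packing needs at least ⌈217/50⌉ = 5 storage units.
So 5 is already optimal.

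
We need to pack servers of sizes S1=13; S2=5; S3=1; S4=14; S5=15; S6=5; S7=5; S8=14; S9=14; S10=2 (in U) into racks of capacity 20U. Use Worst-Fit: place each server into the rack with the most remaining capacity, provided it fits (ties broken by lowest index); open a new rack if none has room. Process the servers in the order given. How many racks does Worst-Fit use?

5

Put S1 (13U) in rack 1; 7U remain.
Put S2 (5U) in rack 1; 2U remain.
Put S3 (1U) in rack 1; 1U remain.
Put S4 (14U) in rack 2; 6U remain.
Put S5 (15U) in rack 3; 5U remain.
Put S6 (5U) in rack 2; 1U remain.
Put S7 (5U) in rack 3; 0U remain.
Put S8 (14U) in rack 4; 6U remain.
Put S9 (14U) in rack 5; 6U remain.
Put S10 (2U) in rack 4; 4U remain.
Final racks: [13,5,1] [14,5] [15,5] [14,2] [14].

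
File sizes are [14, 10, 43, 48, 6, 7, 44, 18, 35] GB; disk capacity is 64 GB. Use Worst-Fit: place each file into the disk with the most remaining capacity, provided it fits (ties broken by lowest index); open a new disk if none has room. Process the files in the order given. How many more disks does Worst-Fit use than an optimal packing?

Worst-Fit: [14,10,6,7,18] [43] [48] [44] [35] → 5 disks.
Total size 225 GB; any packing needs at least ⌈225/64⌉ = 4 disks.
An optimal packing achieves that bound: [48,14] [44,18] [43,10,7] [35,6] → 4 disks.
Excess: 5 − 4 = 1.

1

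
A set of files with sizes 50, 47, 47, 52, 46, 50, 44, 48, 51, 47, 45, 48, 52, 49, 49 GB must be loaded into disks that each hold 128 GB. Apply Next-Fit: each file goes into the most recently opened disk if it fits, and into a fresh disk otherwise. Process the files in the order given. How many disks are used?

disk 1: place 50 GB, 78 GB left
disk 1: place 47 GB, 31 GB left
disk 2: place 47 GB, 81 GB left
disk 2: place 52 GB, 29 GB left
disk 3: place 46 GB, 82 GB left
disk 3: place 50 GB, 32 GB left
disk 4: place 44 GB, 84 GB left
disk 4: place 48 GB, 36 GB left
disk 5: place 51 GB, 77 GB left
disk 5: place 47 GB, 30 GB left
disk 6: place 45 GB, 83 GB left
disk 6: place 48 GB, 35 GB left
disk 7: place 52 GB, 76 GB left
disk 7: place 49 GB, 27 GB left
disk 8: place 49 GB, 79 GB left
Final disks: [50,47] [47,52] [46,50] [44,48] [51,47] [45,48] [52,49] [49].

8 disks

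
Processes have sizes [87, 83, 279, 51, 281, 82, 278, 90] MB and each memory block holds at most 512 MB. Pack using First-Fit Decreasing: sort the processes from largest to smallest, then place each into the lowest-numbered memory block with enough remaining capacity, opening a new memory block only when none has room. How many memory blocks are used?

Sorted descending: 281, 279, 278, 90, 87, 83, 82, 51.
Put 281 MB in memory block 1; 231 MB remain.
Put 279 MB in memory block 2; 233 MB remain.
Put 278 MB in memory block 3; 234 MB remain.
Put 90 MB in memory block 1; 141 MB remain.
Put 87 MB in memory block 1; 54 MB remain.
Put 83 MB in memory block 2; 150 MB remain.
Put 82 MB in memory block 2; 68 MB remain.
Put 51 MB in memory block 1; 3 MB remain.

3 memory blocks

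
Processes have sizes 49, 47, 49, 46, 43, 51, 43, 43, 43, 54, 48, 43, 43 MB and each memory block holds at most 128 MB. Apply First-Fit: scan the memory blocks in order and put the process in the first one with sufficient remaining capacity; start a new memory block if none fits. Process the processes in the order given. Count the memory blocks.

7 memory blocks

49 MB → memory block 1 (remaining 79 MB)
47 MB → memory block 1 (remaining 32 MB)
49 MB → memory block 2 (remaining 79 MB)
46 MB → memory block 2 (remaining 33 MB)
43 MB → memory block 3 (remaining 85 MB)
51 MB → memory block 3 (remaining 34 MB)
43 MB → memory block 4 (remaining 85 MB)
43 MB → memory block 4 (remaining 42 MB)
43 MB → memory block 5 (remaining 85 MB)
54 MB → memory block 5 (remaining 31 MB)
48 MB → memory block 6 (remaining 80 MB)
43 MB → memory block 6 (remaining 37 MB)
43 MB → memory block 7 (remaining 85 MB)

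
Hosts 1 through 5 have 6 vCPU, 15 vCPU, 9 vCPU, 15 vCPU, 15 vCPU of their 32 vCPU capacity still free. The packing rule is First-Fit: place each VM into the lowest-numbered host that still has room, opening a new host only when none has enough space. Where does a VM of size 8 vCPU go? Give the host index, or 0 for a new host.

2

Hosts with room: host 2 (15 vCPU), host 3 (9 vCPU), host 4 (15 vCPU), host 5 (15 vCPU).
The first with room is host 2.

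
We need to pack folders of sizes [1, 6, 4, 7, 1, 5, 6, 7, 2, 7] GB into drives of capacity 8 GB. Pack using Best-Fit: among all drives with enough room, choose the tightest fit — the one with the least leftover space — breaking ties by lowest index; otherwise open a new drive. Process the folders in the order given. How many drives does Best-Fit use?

drive 1: place 1 GB, 7 GB left
drive 1: place 6 GB, 1 GB left
drive 2: place 4 GB, 4 GB left
drive 3: place 7 GB, 1 GB left
drive 1: place 1 GB, 0 GB left
drive 4: place 5 GB, 3 GB left
drive 5: place 6 GB, 2 GB left
drive 6: place 7 GB, 1 GB left
drive 5: place 2 GB, 0 GB left
drive 7: place 7 GB, 1 GB left

7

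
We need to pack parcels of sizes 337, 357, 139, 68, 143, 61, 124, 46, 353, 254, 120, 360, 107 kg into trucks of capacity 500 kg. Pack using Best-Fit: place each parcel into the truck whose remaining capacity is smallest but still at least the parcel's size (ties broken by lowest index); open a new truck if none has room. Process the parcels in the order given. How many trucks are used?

6 trucks

337 kg → truck 1 (remaining 163 kg)
357 kg → truck 2 (remaining 143 kg)
139 kg → truck 2 (remaining 4 kg)
68 kg → truck 1 (remaining 95 kg)
143 kg → truck 3 (remaining 357 kg)
61 kg → truck 1 (remaining 34 kg)
124 kg → truck 3 (remaining 233 kg)
46 kg → truck 3 (remaining 187 kg)
353 kg → truck 4 (remaining 147 kg)
254 kg → truck 5 (remaining 246 kg)
120 kg → truck 4 (remaining 27 kg)
360 kg → truck 6 (remaining 140 kg)
107 kg → truck 6 (remaining 33 kg)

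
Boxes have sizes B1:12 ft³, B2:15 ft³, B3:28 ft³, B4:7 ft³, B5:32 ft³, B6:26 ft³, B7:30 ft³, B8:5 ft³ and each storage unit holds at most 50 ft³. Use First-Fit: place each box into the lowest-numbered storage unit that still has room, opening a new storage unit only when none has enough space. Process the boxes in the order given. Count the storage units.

5 storage units

storage unit 1: place B1 (12 ft³), 38 ft³ left
storage unit 1: place B2 (15 ft³), 23 ft³ left
storage unit 2: place B3 (28 ft³), 22 ft³ left
storage unit 1: place B4 (7 ft³), 16 ft³ left
storage unit 3: place B5 (32 ft³), 18 ft³ left
storage unit 4: place B6 (26 ft³), 24 ft³ left
storage unit 5: place B7 (30 ft³), 20 ft³ left
storage unit 1: place B8 (5 ft³), 11 ft³ left
Final storage units: [12,15,7,5] [28] [32] [26] [30].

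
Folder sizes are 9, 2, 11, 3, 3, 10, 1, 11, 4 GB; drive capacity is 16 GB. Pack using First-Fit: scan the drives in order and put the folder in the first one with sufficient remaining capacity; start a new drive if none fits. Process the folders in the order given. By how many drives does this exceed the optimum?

First-Fit: [9,2,3,1] [11,3] [10,4] [11] → 4 drives.
Total size 54 GB; any packing needs at least ⌈54/16⌉ = 4 drives.
So 4 is already optimal.

0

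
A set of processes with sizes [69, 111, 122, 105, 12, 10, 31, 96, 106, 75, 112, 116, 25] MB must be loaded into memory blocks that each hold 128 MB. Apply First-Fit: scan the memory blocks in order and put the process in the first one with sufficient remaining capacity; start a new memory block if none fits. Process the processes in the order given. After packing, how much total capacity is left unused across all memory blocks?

Put 69 MB in memory block 1; 59 MB remain.
Put 111 MB in memory block 2; 17 MB remain.
Put 122 MB in memory block 3; 6 MB remain.
Put 105 MB in memory block 4; 23 MB remain.
Put 12 MB in memory block 1; 47 MB remain.
Put 10 MB in memory block 1; 37 MB remain.
Put 31 MB in memory block 1; 6 MB remain.
Put 96 MB in memory block 5; 32 MB remain.
Put 106 MB in memory block 6; 22 MB remain.
Put 75 MB in memory block 7; 53 MB remain.
Put 112 MB in memory block 8; 16 MB remain.
Put 116 MB in memory block 9; 12 MB remain.
Put 25 MB in memory block 5; 7 MB remain.
9 memory blocks × 128 MB = 1152 MB; used 990 MB; unused 162 MB.

162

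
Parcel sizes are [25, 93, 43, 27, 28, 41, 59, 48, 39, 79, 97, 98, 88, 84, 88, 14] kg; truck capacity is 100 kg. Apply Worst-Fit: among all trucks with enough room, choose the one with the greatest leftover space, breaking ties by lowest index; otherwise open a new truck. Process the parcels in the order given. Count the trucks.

11 trucks

Put 25 kg in truck 1; 75 kg remain.
Put 93 kg in truck 2; 7 kg remain.
Put 43 kg in truck 1; 32 kg remain.
Put 27 kg in truck 1; 5 kg remain.
Put 28 kg in truck 3; 72 kg remain.
Put 41 kg in truck 3; 31 kg remain.
Put 59 kg in truck 4; 41 kg remain.
Put 48 kg in truck 5; 52 kg remain.
Put 39 kg in truck 5; 13 kg remain.
Put 79 kg in truck 6; 21 kg remain.
Put 97 kg in truck 7; 3 kg remain.
Put 98 kg in truck 8; 2 kg remain.
Put 88 kg in truck 9; 12 kg remain.
Put 84 kg in truck 10; 16 kg remain.
Put 88 kg in truck 11; 12 kg remain.
Put 14 kg in truck 4; 27 kg remain.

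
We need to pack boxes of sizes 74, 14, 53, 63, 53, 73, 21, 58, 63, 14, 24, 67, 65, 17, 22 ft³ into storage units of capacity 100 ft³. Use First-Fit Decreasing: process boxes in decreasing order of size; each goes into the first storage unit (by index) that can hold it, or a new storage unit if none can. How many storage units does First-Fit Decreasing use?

9 storage units

Sorted descending: 74, 73, 67, 65, 63, 63, 58, 53, 53, 24, 22, 21, 17, 14, 14.
Put 74 ft³ in storage unit 1; 26 ft³ remain.
Put 73 ft³ in storage unit 2; 27 ft³ remain.
Put 67 ft³ in storage unit 3; 33 ft³ remain.
Put 65 ft³ in storage unit 4; 35 ft³ remain.
Put 63 ft³ in storage unit 5; 37 ft³ remain.
Put 63 ft³ in storage unit 6; 37 ft³ remain.
Put 58 ft³ in storage unit 7; 42 ft³ remain.
Put 53 ft³ in storage unit 8; 47 ft³ remain.
Put 53 ft³ in storage unit 9; 47 ft³ remain.
Put 24 ft³ in storage unit 1; 2 ft³ remain.
Put 22 ft³ in storage unit 2; 5 ft³ remain.
Put 21 ft³ in storage unit 3; 12 ft³ remain.
Put 17 ft³ in storage unit 4; 18 ft³ remain.
Put 14 ft³ in storage unit 4; 4 ft³ remain.
Put 14 ft³ in storage unit 5; 23 ft³ remain.
Final storage units: [74,24] [73,22] [67,21] [65,17,14] [63,14] [63] [58] [53] [53].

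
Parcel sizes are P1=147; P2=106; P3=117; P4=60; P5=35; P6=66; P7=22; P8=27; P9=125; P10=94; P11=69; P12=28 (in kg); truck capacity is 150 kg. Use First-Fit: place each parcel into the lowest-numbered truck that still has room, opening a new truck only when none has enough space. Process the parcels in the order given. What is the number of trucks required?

P1 (147 kg) → truck 1 (remaining 3 kg)
P2 (106 kg) → truck 2 (remaining 44 kg)
P3 (117 kg) → truck 3 (remaining 33 kg)
P4 (60 kg) → truck 4 (remaining 90 kg)
P5 (35 kg) → truck 2 (remaining 9 kg)
P6 (66 kg) → truck 4 (remaining 24 kg)
P7 (22 kg) → truck 3 (remaining 11 kg)
P8 (27 kg) → truck 5 (remaining 123 kg)
P9 (125 kg) → truck 6 (remaining 25 kg)
P10 (94 kg) → truck 5 (remaining 29 kg)
P11 (69 kg) → truck 7 (remaining 81 kg)
P12 (28 kg) → truck 5 (remaining 1 kg)
Final trucks: [147] [106,35] [117,22] [60,66] [27,94,28] [125] [69].

7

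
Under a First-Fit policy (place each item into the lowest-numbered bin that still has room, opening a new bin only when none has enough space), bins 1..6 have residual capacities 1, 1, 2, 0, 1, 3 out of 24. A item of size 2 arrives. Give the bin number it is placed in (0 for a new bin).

3

Bins with room: bin 3 (2), bin 6 (3).
The first with room is bin 3.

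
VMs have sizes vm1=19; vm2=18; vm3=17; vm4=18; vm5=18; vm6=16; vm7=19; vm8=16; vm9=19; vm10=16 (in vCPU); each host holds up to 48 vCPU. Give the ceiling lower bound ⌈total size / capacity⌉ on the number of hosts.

4

Total size = 19 + 18 + 17 + 18 + 18 + 16 + 19 + 16 + 19 + 16 = 176 vCPU.
⌈176 / 48⌉ = 4.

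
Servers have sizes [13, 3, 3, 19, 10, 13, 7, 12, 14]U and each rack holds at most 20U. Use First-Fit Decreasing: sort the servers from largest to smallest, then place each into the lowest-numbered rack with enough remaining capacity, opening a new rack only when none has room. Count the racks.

Sorted descending: 19, 14, 13, 13, 12, 10, 7, 3, 3.
19U → rack 1 (remaining 1U)
14U → rack 2 (remaining 6U)
13U → rack 3 (remaining 7U)
13U → rack 4 (remaining 7U)
12U → rack 5 (remaining 8U)
10U → rack 6 (remaining 10U)
7U → rack 3 (remaining 0U)
3U → rack 2 (remaining 3U)
3U → rack 2 (remaining 0U)

6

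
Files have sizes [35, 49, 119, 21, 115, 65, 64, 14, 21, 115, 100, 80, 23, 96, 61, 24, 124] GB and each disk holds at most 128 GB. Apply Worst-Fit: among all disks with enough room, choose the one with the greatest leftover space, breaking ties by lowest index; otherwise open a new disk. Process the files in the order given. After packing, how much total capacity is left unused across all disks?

282

Put 35 GB in disk 1; 93 GB remain.
Put 49 GB in disk 1; 44 GB remain.
Put 119 GB in disk 2; 9 GB remain.
Put 21 GB in disk 1; 23 GB remain.
Put 115 GB in disk 3; 13 GB remain.
Put 65 GB in disk 4; 63 GB remain.
Put 64 GB in disk 5; 64 GB remain.
Put 14 GB in disk 5; 50 GB remain.
Put 21 GB in disk 4; 42 GB remain.
Put 115 GB in disk 6; 13 GB remain.
Put 100 GB in disk 7; 28 GB remain.
Put 80 GB in disk 8; 48 GB remain.
Put 23 GB in disk 5; 27 GB remain.
Put 96 GB in disk 9; 32 GB remain.
Put 61 GB in disk 10; 67 GB remain.
Put 24 GB in disk 10; 43 GB remain.
Put 124 GB in disk 11; 4 GB remain.
11 disks × 128 GB = 1408 GB; used 1126 GB; unused 282 GB.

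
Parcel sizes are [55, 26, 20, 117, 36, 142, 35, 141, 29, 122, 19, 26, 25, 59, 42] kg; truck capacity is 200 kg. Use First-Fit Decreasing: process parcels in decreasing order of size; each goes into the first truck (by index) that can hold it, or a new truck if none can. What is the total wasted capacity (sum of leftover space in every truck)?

Sorted descending: 142, 141, 122, 117, 59, 55, 42, 36, 35, 29, 26, 26, 25, 20, 19.
142 kg → truck 1 (remaining 58 kg)
141 kg → truck 2 (remaining 59 kg)
122 kg → truck 3 (remaining 78 kg)
117 kg → truck 4 (remaining 83 kg)
59 kg → truck 2 (remaining 0 kg)
55 kg → truck 1 (remaining 3 kg)
42 kg → truck 3 (remaining 36 kg)
36 kg → truck 3 (remaining 0 kg)
35 kg → truck 4 (remaining 48 kg)
29 kg → truck 4 (remaining 19 kg)
26 kg → truck 5 (remaining 174 kg)
26 kg → truck 5 (remaining 148 kg)
25 kg → truck 5 (remaining 123 kg)
20 kg → truck 5 (remaining 103 kg)
19 kg → truck 4 (remaining 0 kg)
5 trucks × 200 kg = 1000 kg; used 894 kg; unused 106 kg.

106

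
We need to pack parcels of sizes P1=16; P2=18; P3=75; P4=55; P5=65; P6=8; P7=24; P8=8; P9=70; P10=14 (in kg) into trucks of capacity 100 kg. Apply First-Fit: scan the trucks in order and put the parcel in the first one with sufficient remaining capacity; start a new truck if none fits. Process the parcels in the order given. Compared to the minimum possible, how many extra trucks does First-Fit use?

First-Fit: [16,18,55,8] [75,24] [65,8,14] [70] → 4 trucks.
Total size 353 kg; any packing needs at least ⌈353/100⌉ = 4 trucks.
So 4 is already optimal.

0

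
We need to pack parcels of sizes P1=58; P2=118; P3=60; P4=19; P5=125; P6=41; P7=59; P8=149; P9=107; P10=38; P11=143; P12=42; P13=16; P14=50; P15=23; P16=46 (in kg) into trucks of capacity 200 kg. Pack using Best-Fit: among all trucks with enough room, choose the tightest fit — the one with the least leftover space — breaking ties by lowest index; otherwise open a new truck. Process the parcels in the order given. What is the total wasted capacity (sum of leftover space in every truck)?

Put P1 (58 kg) in truck 1; 142 kg remain.
Put P2 (118 kg) in truck 1; 24 kg remain.
Put P3 (60 kg) in truck 2; 140 kg remain.
Put P4 (19 kg) in truck 1; 5 kg remain.
Put P5 (125 kg) in truck 2; 15 kg remain.
Put P6 (41 kg) in truck 3; 159 kg remain.
Put P7 (59 kg) in truck 3; 100 kg remain.
Put P8 (149 kg) in truck 4; 51 kg remain.
Put P9 (107 kg) in truck 5; 93 kg remain.
Put P10 (38 kg) in truck 4; 13 kg remain.
Put P11 (143 kg) in truck 6; 57 kg remain.
Put P12 (42 kg) in truck 6; 15 kg remain.
Put P13 (16 kg) in truck 5; 77 kg remain.
Put P14 (50 kg) in truck 5; 27 kg remain.
Put P15 (23 kg) in truck 5; 4 kg remain.
Put P16 (46 kg) in truck 3; 54 kg remain.
6 trucks × 200 kg = 1200 kg; used 1094 kg; unused 106 kg.

106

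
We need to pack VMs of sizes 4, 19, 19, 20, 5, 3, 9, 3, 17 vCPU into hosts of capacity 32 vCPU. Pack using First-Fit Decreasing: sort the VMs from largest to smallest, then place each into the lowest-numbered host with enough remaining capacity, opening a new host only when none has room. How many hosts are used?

Sorted descending: 20, 19, 19, 17, 9, 5, 4, 3, 3.
20 vCPU → host 1 (remaining 12 vCPU)
19 vCPU → host 2 (remaining 13 vCPU)
19 vCPU → host 3 (remaining 13 vCPU)
17 vCPU → host 4 (remaining 15 vCPU)
9 vCPU → host 1 (remaining 3 vCPU)
5 vCPU → host 2 (remaining 8 vCPU)
4 vCPU → host 2 (remaining 4 vCPU)
3 vCPU → host 1 (remaining 0 vCPU)
3 vCPU → host 2 (remaining 1 vCPU)

4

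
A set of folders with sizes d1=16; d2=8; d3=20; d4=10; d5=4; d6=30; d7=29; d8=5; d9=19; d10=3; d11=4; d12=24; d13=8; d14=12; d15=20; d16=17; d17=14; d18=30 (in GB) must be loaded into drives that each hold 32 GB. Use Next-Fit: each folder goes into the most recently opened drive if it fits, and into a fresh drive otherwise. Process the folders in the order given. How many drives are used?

10

Put d1 (16 GB) in drive 1; 16 GB remain.
Put d2 (8 GB) in drive 1; 8 GB remain.
Put d3 (20 GB) in drive 2; 12 GB remain.
Put d4 (10 GB) in drive 2; 2 GB remain.
Put d5 (4 GB) in drive 3; 28 GB remain.
Put d6 (30 GB) in drive 4; 2 GB remain.
Put d7 (29 GB) in drive 5; 3 GB remain.
Put d8 (5 GB) in drive 6; 27 GB remain.
Put d9 (19 GB) in drive 6; 8 GB remain.
Put d10 (3 GB) in drive 6; 5 GB remain.
Put d11 (4 GB) in drive 6; 1 GB remain.
Put d12 (24 GB) in drive 7; 8 GB remain.
Put d13 (8 GB) in drive 7; 0 GB remain.
Put d14 (12 GB) in drive 8; 20 GB remain.
Put d15 (20 GB) in drive 8; 0 GB remain.
Put d16 (17 GB) in drive 9; 15 GB remain.
Put d17 (14 GB) in drive 9; 1 GB remain.
Put d18 (30 GB) in drive 10; 2 GB remain.
Final drives: [16,8] [20,10] [4] [30] [29] [5,19,3,4] [24,8] [12,20] [17,14] [30].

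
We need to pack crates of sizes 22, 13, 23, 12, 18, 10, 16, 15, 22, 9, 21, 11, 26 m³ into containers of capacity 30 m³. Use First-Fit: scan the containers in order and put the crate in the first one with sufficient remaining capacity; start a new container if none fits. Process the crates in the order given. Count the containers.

Put 22 m³ in container 1; 8 m³ remain.
Put 13 m³ in container 2; 17 m³ remain.
Put 23 m³ in container 3; 7 m³ remain.
Put 12 m³ in container 2; 5 m³ remain.
Put 18 m³ in container 4; 12 m³ remain.
Put 10 m³ in container 4; 2 m³ remain.
Put 16 m³ in container 5; 14 m³ remain.
Put 15 m³ in container 6; 15 m³ remain.
Put 22 m³ in container 7; 8 m³ remain.
Put 9 m³ in container 5; 5 m³ remain.
Put 21 m³ in container 8; 9 m³ remain.
Put 11 m³ in container 6; 4 m³ remain.
Put 26 m³ in container 9; 4 m³ remain.

9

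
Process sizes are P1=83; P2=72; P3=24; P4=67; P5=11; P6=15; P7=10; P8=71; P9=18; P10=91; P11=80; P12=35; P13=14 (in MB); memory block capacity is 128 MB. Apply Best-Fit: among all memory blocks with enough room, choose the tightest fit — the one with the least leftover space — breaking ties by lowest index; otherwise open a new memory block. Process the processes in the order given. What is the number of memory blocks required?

6 memory blocks

Put P1 (83 MB) in memory block 1; 45 MB remain.
Put P2 (72 MB) in memory block 2; 56 MB remain.
Put P3 (24 MB) in memory block 1; 21 MB remain.
Put P4 (67 MB) in memory block 3; 61 MB remain.
Put P5 (11 MB) in memory block 1; 10 MB remain.
Put P6 (15 MB) in memory block 2; 41 MB remain.
Put P7 (10 MB) in memory block 1; 0 MB remain.
Put P8 (71 MB) in memory block 4; 57 MB remain.
Put P9 (18 MB) in memory block 2; 23 MB remain.
Put P10 (91 MB) in memory block 5; 37 MB remain.
Put P11 (80 MB) in memory block 6; 48 MB remain.
Put P12 (35 MB) in memory block 5; 2 MB remain.
Put P13 (14 MB) in memory block 2; 9 MB remain.
Final memory blocks: [83,24,11,10] [72,15,18,14] [67] [71] [91,35] [80].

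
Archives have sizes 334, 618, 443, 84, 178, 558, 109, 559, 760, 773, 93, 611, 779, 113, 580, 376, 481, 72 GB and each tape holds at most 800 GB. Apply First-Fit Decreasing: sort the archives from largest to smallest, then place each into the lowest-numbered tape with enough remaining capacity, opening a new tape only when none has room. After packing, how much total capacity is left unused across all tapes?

1279

Sorted descending: 779, 773, 760, 618, 611, 580, 559, 558, 481, 443, 376, 334, 178, 113, 109, 93, 84, 72.
Put 779 GB in tape 1; 21 GB remain.
Put 773 GB in tape 2; 27 GB remain.
Put 760 GB in tape 3; 40 GB remain.
Put 618 GB in tape 4; 182 GB remain.
Put 611 GB in tape 5; 189 GB remain.
Put 580 GB in tape 6; 220 GB remain.
Put 559 GB in tape 7; 241 GB remain.
Put 558 GB in tape 8; 242 GB remain.
Put 481 GB in tape 9; 319 GB remain.
Put 443 GB in tape 10; 357 GB remain.
Put 376 GB in tape 11; 424 GB remain.
Put 334 GB in tape 10; 23 GB remain.
Put 178 GB in tape 4; 4 GB remain.
Put 113 GB in tape 5; 76 GB remain.
Put 109 GB in tape 6; 111 GB remain.
Put 93 GB in tape 6; 18 GB remain.
Put 84 GB in tape 7; 157 GB remain.
Put 72 GB in tape 5; 4 GB remain.
11 tapes × 800 GB = 8800 GB; used 7521 GB; unused 1279 GB.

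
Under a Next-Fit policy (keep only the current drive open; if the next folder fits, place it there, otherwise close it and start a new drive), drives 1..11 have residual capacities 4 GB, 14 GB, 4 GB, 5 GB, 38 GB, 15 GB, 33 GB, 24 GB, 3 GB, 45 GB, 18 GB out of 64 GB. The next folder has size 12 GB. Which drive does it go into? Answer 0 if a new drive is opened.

11

Next-Fit only looks at drive 11, which has 18 GB free.
12 GB fits there.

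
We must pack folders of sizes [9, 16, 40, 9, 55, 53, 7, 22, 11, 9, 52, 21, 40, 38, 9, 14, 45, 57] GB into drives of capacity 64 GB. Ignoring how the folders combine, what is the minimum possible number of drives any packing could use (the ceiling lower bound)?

8 drives

Total size = 9 + 16 + 40 + 9 + 55 + 53 + 7 + 22 + 11 + 9 + 52 + 21 + 40 + 38 + 9 + 14 + 45 + 57 = 507 GB.
⌈507 / 64⌉ = 8.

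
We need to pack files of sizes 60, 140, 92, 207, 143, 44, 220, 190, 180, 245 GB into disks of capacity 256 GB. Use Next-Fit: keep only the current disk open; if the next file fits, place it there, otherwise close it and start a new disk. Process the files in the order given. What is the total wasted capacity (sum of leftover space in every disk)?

527

Put 60 GB in disk 1; 196 GB remain.
Put 140 GB in disk 1; 56 GB remain.
Put 92 GB in disk 2; 164 GB remain.
Put 207 GB in disk 3; 49 GB remain.
Put 143 GB in disk 4; 113 GB remain.
Put 44 GB in disk 4; 69 GB remain.
Put 220 GB in disk 5; 36 GB remain.
Put 190 GB in disk 6; 66 GB remain.
Put 180 GB in disk 7; 76 GB remain.
Put 245 GB in disk 8; 11 GB remain.
8 disks × 256 GB = 2048 GB; used 1521 GB; unused 527 GB.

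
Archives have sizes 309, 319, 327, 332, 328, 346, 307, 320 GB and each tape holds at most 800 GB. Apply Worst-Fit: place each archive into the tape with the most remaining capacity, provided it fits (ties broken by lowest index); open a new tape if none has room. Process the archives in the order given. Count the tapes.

4

Put 309 GB in tape 1; 491 GB remain.
Put 319 GB in tape 1; 172 GB remain.
Put 327 GB in tape 2; 473 GB remain.
Put 332 GB in tape 2; 141 GB remain.
Put 328 GB in tape 3; 472 GB remain.
Put 346 GB in tape 3; 126 GB remain.
Put 307 GB in tape 4; 493 GB remain.
Put 320 GB in tape 4; 173 GB remain.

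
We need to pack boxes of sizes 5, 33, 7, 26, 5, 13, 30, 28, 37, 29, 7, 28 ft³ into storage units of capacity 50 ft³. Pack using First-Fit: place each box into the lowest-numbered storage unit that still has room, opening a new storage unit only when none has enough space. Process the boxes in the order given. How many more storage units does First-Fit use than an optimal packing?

0

First-Fit: [5,33,7,5] [26,13,7] [30] [28] [37] [29] [28] → 7 storage units.
7 boxes exceed 25 ft³ (half the capacity), and no two of those can share a storage unit, so at least 7 storage units are needed.
So 7 is already optimal.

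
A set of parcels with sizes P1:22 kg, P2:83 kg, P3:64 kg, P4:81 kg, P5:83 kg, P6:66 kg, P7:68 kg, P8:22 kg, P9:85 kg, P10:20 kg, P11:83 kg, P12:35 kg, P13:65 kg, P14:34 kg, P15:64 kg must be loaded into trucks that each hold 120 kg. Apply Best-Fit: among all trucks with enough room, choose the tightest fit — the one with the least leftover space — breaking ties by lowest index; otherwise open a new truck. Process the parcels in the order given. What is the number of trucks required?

10

Put P1 (22 kg) in truck 1; 98 kg remain.
Put P2 (83 kg) in truck 1; 15 kg remain.
Put P3 (64 kg) in truck 2; 56 kg remain.
Put P4 (81 kg) in truck 3; 39 kg remain.
Put P5 (83 kg) in truck 4; 37 kg remain.
Put P6 (66 kg) in truck 5; 54 kg remain.
Put P7 (68 kg) in truck 6; 52 kg remain.
Put P8 (22 kg) in truck 4; 15 kg remain.
Put P9 (85 kg) in truck 7; 35 kg remain.
Put P10 (20 kg) in truck 7; 15 kg remain.
Put P11 (83 kg) in truck 8; 37 kg remain.
Put P12 (35 kg) in truck 8; 2 kg remain.
Put P13 (65 kg) in truck 9; 55 kg remain.
Put P14 (34 kg) in truck 3; 5 kg remain.
Put P15 (64 kg) in truck 10; 56 kg remain.
Final trucks: [22,83] [64] [81,34] [83,22] [66] [68] [85,20] [83,35] [65] [64].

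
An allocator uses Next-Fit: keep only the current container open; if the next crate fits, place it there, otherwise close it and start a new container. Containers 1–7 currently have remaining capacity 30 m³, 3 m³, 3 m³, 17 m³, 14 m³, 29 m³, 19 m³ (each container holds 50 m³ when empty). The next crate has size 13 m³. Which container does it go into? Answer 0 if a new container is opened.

Next-Fit only looks at container 7, which has 19 m³ free.
13 m³ fits there.

7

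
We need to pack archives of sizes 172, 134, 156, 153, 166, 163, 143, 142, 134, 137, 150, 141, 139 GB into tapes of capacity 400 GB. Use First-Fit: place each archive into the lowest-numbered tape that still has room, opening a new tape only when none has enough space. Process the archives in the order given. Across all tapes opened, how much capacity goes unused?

Put 172 GB in tape 1; 228 GB remain.
Put 134 GB in tape 1; 94 GB remain.
Put 156 GB in tape 2; 244 GB remain.
Put 153 GB in tape 2; 91 GB remain.
Put 166 GB in tape 3; 234 GB remain.
Put 163 GB in tape 3; 71 GB remain.
Put 143 GB in tape 4; 257 GB remain.
Put 142 GB in tape 4; 115 GB remain.
Put 134 GB in tape 5; 266 GB remain.
Put 137 GB in tape 5; 129 GB remain.
Put 150 GB in tape 6; 250 GB remain.
Put 141 GB in tape 6; 109 GB remain.
Put 139 GB in tape 7; 261 GB remain.
7 tapes × 400 GB = 2800 GB; used 1930 GB; unused 870 GB.

870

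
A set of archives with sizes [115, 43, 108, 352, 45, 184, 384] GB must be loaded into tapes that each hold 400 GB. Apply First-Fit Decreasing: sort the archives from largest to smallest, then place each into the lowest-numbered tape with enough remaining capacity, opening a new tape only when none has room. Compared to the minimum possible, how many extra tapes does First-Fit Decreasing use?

First-Fit Decreasing: [384] [352,45] [184,115,43] [108] → 4 tapes.
Total size 1231 GB; any packing needs at least ⌈1231/400⌉ = 4 tapes.
So 4 is already optimal.

0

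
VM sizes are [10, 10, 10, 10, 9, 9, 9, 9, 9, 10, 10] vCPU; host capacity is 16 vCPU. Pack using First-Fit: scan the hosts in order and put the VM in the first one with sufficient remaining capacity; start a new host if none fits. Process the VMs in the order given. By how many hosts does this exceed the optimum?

0

First-Fit: [10] [10] [10] [10] [9] [9] [9] [9] [9] [10] [10] → 11 hosts.
11 VMs exceed 8 vCPU (half the capacity), and no two of those can share a host, so at least 11 hosts are needed.
So 11 is already optimal.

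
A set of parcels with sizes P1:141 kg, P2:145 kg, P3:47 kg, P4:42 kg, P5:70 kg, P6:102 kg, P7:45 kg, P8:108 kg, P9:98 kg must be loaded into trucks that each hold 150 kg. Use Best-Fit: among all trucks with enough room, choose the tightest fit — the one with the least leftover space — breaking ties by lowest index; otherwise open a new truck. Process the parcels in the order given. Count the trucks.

P1 (141 kg) → truck 1 (remaining 9 kg)
P2 (145 kg) → truck 2 (remaining 5 kg)
P3 (47 kg) → truck 3 (remaining 103 kg)
P4 (42 kg) → truck 3 (remaining 61 kg)
P5 (70 kg) → truck 4 (remaining 80 kg)
P6 (102 kg) → truck 5 (remaining 48 kg)
P7 (45 kg) → truck 5 (remaining 3 kg)
P8 (108 kg) → truck 6 (remaining 42 kg)
P9 (98 kg) → truck 7 (remaining 52 kg)
Final trucks: [141] [145] [47,42] [70] [102,45] [108] [98].

7 trucks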